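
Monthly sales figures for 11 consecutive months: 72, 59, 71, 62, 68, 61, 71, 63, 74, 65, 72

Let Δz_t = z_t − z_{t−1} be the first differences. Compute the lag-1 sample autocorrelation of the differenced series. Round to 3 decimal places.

First differences Δz: -13, 12, -9, 6, -7, 10, -8, 11, -9, 7
Mean of differences = 0.0000
Numerator Σ(Δz_t−Δz̄)(Δz_{t+1}−Δz̄) = -760.0000
Denominator Σ(Δz_t−Δz̄)² = 894.0000
r_1(Δz) = -760.0000 / 894.0000 = -0.850

-0.850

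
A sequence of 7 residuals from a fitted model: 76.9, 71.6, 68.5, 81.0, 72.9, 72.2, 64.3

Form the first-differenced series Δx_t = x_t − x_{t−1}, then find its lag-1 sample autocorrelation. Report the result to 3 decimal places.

First differences Δx: -5.3, -3.1, 12.5, -8.1, -0.7, -7.9
Mean of differences = -2.1000
Numerator Σ(Δx_t−Δx̄)(Δx_{t+1}−Δx̄) = -115.5200
Denominator Σ(Δx_t−Δx̄)² = 296.0000
r_1(Δx) = -115.5200 / 296.0000 = -0.390

-0.390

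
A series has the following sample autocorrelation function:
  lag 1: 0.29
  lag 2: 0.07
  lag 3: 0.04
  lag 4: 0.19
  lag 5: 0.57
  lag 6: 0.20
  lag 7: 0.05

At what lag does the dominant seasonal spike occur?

The largest autocorrelation is r_5 = 0.57; the remaining lags stay at or below 0.29. The elevated value at lag 1 (0.29), dropping to 0.07 at lag 2, reflects decaying short-term dependence rather than seasonality.
The dominant spike at lag 5 indicates a seasonal period of 5.

5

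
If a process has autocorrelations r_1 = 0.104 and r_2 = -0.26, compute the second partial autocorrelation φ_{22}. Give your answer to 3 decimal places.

φ_{22} = (r_2 − r_1²) / (1 − r_1²)
r_1² = (0.104)² = 0.010816
Numerator = -0.26 − 0.0108 = -0.2708; denominator = 1 − 0.0108 = 0.9892
φ_{22} = -0.2708 / 0.9892 = -0.274

-0.274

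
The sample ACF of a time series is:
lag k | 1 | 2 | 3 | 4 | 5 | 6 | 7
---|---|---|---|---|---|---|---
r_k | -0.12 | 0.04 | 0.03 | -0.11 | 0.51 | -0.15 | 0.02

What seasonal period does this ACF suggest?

The largest autocorrelation is r_5 = 0.51; the remaining lags stay at or below 0.04.
The dominant spike at lag 5 indicates a seasonal period of 5.

5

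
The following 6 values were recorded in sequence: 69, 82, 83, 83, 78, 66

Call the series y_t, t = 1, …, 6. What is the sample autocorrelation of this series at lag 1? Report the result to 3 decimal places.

Mean ȳ = (69 + 82 + 83 + 83 + 78 + 66)/6 = 76.8333
Deviations from mean: -7.8333, 5.1667, 6.1667, 6.1667, 1.1667, -10.8333
Σ(y_t−ȳ)(y_{t+1}−ȳ) = (-40.4722) + (31.8611) + (38.0278) + (7.1944) + (-12.6389) = 23.9722
Denominator Σ(y_t−ȳ)² = 282.8333
r_1 = 23.9722 / 282.8333 = 0.085

0.085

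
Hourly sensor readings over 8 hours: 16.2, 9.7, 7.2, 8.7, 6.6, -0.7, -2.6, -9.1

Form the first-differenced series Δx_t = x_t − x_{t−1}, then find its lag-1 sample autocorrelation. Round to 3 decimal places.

-0.105

First differences Δx: -6.5, -2.5, 1.5, -2.1, -7.3, -1.9, -6.5
Mean of differences = -3.6143
Numerator Σ(Δx_t−Δx̄)(Δx_{t+1}−Δx̄) = -6.6188
Denominator Σ(Δx_t−Δx̄)² = 62.8686
r_1(Δx) = -6.6188 / 62.8686 = -0.105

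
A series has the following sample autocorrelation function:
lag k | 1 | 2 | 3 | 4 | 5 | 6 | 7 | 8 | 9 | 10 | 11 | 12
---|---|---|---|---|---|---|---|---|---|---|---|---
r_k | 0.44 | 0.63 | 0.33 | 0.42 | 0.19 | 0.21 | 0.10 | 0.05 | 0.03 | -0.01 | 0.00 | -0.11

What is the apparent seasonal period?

The largest autocorrelation is r_2 = 0.63; the remaining lags stay at or below 0.44.
The dominant spike at lag 2 indicates a seasonal period of 2.

2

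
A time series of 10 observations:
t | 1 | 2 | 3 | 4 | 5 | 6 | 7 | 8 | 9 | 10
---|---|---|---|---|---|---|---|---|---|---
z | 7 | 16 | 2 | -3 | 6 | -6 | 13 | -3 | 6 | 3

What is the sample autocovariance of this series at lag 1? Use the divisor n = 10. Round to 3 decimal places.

-17.691

Mean z̄ = (7 + 16 + 2 − 3 + 6 − 6 + 13 − 3 + 6 + 3)/10 = 4.1000
Σ_{t=1}^{9}(z_t−z̄)(z_{t+1}−z̄) = -176.9100
γ_1 = -176.9100 / 10 = -17.691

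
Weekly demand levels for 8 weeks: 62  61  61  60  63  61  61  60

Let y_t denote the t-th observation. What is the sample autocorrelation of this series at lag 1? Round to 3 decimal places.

Mean ȳ = (62 + 61 + 61 + 60 + 63 + 61 + 61 + 60)/8 = 61.1250
Deviations from mean: 0.8750, -0.1250, -0.1250, -1.1250, 1.8750, -0.1250, -0.1250, -1.1250
Σ(y_t−ȳ)(y_{t+1}−ȳ) = (-0.1094) + (0.0156) + (0.1406) + (-2.1094) + (-0.2344) + (0.0156) + (0.1406) = -2.1406
Denominator Σ(y_t−ȳ)² = 6.8750
r_1 = -2.1406 / 6.8750 = -0.311

-0.311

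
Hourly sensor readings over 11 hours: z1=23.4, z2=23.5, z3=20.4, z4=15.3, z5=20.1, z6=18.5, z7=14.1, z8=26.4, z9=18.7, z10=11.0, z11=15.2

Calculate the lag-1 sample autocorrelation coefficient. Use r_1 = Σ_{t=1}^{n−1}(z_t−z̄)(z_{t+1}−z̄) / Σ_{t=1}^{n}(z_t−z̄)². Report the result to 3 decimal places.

Mean z̄ = (23.4 + 23.5 + 20.4 + 15.3 + 20.1 + 18.5 + 14.1 + 26.4 + 18.7 + 11.0 + 15.2)/11 = 18.7818
Numerator Σ_{t=1}^{10}(z_t−z̄)(z_{t+1}−z̄) = 12.3679
Denominator Σ(z_t−z̄)² = 213.4964
r_1 = 12.3679 / 213.4964 = 0.058

0.058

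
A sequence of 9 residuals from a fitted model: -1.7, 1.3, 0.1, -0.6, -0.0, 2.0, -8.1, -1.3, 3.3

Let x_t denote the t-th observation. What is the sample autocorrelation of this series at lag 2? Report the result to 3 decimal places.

-0.424

Mean x̄ = (-1.7 + 1.3 + 0.1 − 0.6 − 0.0 + 2.0 − 8.1 − 1.3 + 3.3)/9 = -0.5556
Numerator Σ_{t=1}^{7}(x_t−x̄)(x_{t+2}−x̄) = -35.7640
Denominator Σ(x_t−x̄)² = 84.3622
r_2 = -35.7640 / 84.3622 = -0.424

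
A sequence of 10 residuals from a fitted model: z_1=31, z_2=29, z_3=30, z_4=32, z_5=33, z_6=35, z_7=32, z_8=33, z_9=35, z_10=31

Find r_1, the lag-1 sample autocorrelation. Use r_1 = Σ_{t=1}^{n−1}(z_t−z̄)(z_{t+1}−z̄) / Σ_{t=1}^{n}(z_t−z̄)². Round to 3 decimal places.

Mean z̄ = (31 + 29 + 30 + 32 + 33 + 35 + 32 + 33 + 35 + 31)/10 = 32.1000
Numerator Σ_{t=1}^{9}(z_t−z̄)(z_{t+1}−z̄) = 11.6900
Denominator Σ(z_t−z̄)² = 34.9000
r_1 = 11.6900 / 34.9000 = 0.335

0.335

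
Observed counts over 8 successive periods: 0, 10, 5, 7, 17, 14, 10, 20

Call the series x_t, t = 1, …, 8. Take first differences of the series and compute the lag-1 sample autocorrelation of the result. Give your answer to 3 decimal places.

-0.358

First differences Δx: 10, -5, 2, 10, -3, -4, 10
Mean of differences = 2.8571
Numerator Σ(Δx_t−Δx̄)(Δx_{t+1}−Δx̄) = -106.1633
Denominator Σ(Δx_t−Δx̄)² = 296.8571
r_1(Δx) = -106.1633 / 296.8571 = -0.358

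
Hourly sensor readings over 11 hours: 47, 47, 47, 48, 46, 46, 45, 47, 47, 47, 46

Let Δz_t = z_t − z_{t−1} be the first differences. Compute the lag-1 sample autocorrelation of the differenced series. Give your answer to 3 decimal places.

First differences Δz: 0, 0, 1, -2, 0, -1, 2, 0, 0, -1
Mean of differences = -0.1000
Numerator Σ(Δz_t−Δz̄)(Δz_{t+1}−Δz̄) = -4.0100
Denominator Σ(Δz_t−Δz̄)² = 10.9000
r_1(Δz) = -4.0100 / 10.9000 = -0.368

-0.368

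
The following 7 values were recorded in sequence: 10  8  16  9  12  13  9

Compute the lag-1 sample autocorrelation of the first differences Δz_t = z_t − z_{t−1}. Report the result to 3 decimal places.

-0.652

First differences Δz: -2, 8, -7, 3, 1, -4
Mean of differences = -0.1667
Numerator Σ(Δz_t−Δz̄)(Δz_{t+1}−Δz̄) = -93.1944
Denominator Σ(Δz_t−Δz̄)² = 142.8333
r_1(Δz) = -93.1944 / 142.8333 = -0.652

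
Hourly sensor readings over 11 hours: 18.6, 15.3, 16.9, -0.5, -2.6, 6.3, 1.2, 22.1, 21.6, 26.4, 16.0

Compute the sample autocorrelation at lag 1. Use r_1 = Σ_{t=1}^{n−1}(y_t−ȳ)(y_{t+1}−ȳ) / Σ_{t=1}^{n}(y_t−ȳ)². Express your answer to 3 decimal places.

0.485

Mean ȳ = (18.6 + 15.3 + 16.9 − 0.5 − 2.6 + 6.3 + 1.2 + 22.1 + 21.6 + 26.4 + 16.0)/11 = 12.8455
Numerator Σ_{t=1}^{10}(y_t−ȳ)(y_{t+1}−ȳ) = 488.0843
Denominator Σ(y_t−ȳ)² = 1006.6673
r_1 = 488.0843 / 1006.6673 = 0.485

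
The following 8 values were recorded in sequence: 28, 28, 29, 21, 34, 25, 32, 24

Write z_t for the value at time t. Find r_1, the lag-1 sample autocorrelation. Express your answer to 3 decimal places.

-0.753

Mean z̄ = (28 + 28 + 29 + 21 + 34 + 25 + 32 + 24)/8 = 27.6250
Deviations from mean: 0.3750, 0.3750, 1.3750, -6.6250, 6.3750, -2.6250, 4.3750, -3.6250
Σ(z_t−z̄)(z_{t+1}−z̄) = (0.1406) + (0.5156) + (-9.1094) + (-42.2344) + (-16.7344) + (-11.4844) + (-15.8594) = -94.7656
Denominator Σ(z_t−z̄)² = 125.8750
r_1 = -94.7656 / 125.8750 = -0.753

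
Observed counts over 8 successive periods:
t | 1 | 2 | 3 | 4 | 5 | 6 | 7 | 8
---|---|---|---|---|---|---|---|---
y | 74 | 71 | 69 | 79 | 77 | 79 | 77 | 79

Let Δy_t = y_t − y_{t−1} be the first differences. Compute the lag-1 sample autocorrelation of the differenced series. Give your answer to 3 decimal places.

First differences Δy: -3, -2, 10, -2, 2, -2, 2
Mean of differences = 0.7143
Numerator Σ(Δy_t−Δȳ)(Δy_{t+1}−Δȳ) = -50.7959
Denominator Σ(Δy_t−Δȳ)² = 125.4286
r_1(Δy) = -50.7959 / 125.4286 = -0.405

-0.405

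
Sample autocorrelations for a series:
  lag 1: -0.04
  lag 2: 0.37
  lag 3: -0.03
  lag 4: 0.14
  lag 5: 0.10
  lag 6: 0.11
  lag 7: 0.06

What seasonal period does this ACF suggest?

The largest autocorrelation is r_2 = 0.37; the remaining lags stay at or below 0.14.
The dominant spike at lag 2 indicates a seasonal period of 2.

2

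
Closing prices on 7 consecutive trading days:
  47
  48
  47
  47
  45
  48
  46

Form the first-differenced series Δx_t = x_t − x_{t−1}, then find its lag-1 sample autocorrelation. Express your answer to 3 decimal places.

First differences Δx: 1, -1, 0, -2, 3, -2
Mean of differences = -0.1667
Numerator Σ(Δx_t−Δx̄)(Δx_{t+1}−Δx̄) = -13.0278
Denominator Σ(Δx_t−Δx̄)² = 18.8333
r_1(Δx) = -13.0278 / 18.8333 = -0.692

-0.692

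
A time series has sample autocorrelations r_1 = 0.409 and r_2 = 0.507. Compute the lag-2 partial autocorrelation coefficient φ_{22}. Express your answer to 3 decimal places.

0.408

φ_{22} = (r_2 − r_1²) / (1 − r_1²)
r_1² = (0.409)² = 0.167281
Numerator = 0.507 − 0.1673 = 0.3397; denominator = 1 − 0.1673 = 0.8327
φ_{22} = 0.3397 / 0.8327 = 0.408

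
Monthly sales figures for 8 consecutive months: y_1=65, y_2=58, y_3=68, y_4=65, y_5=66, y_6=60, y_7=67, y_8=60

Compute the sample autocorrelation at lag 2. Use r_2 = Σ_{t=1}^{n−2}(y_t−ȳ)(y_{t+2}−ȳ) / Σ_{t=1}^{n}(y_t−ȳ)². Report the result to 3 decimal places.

0.254

Mean ȳ = (65 + 58 + 68 + 65 + 66 + 60 + 67 + 60)/8 = 63.6250
Deviations from mean: 1.3750, -5.6250, 4.3750, 1.3750, 2.3750, -3.6250, 3.3750, -3.6250
Numerator Σ_{t=1}^{6}(y_t−ȳ)(y_{t+2}−ȳ) = 24.8438
Denominator Σ(y_t−ȳ)² = 97.8750
r_2 = 24.8438 / 97.8750 = 0.254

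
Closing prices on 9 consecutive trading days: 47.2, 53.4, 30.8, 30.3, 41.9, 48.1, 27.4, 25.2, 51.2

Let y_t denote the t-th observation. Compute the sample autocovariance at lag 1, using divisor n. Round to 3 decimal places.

-3.738

Mean ȳ = (47.2 + 53.4 + 30.8 + 30.3 + 41.9 + 48.1 + 27.4 + 25.2 + 51.2)/9 = 39.5000
Σ_{t=1}^{8}(y_t−ȳ)(y_{t+1}−ȳ) = -33.6400
γ_1 = -33.6400 / 9 = -3.738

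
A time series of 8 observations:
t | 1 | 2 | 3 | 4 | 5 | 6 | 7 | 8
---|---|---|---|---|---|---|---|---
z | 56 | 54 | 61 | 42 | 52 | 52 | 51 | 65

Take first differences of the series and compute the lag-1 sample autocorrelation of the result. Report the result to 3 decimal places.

First differences Δz: -2, 7, -19, 10, 0, -1, 14
Mean of differences = 1.2857
Numerator Σ(Δz_t−Δz̄)(Δz_{t+1}−Δz̄) = -348.7959
Denominator Σ(Δz_t−Δz̄)² = 699.4286
r_1(Δz) = -348.7959 / 699.4286 = -0.499

-0.499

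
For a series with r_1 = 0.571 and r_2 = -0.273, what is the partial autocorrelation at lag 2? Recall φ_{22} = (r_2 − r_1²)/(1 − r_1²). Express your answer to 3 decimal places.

φ_{22} = (r_2 − r_1²) / (1 − r_1²)
r_1² = (0.571)² = 0.326041
Numerator = -0.273 − 0.3260 = -0.5990; denominator = 1 − 0.3260 = 0.6740
φ_{22} = -0.5990 / 0.6740 = -0.889

-0.889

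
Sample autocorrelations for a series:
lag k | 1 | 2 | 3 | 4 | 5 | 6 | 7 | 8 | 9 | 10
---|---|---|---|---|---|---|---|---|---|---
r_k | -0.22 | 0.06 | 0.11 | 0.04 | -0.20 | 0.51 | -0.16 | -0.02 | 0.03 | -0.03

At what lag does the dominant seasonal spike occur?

The largest autocorrelation is r_6 = 0.51; the remaining lags stay at or below 0.11.
The dominant spike at lag 6 indicates a seasonal period of 6.

6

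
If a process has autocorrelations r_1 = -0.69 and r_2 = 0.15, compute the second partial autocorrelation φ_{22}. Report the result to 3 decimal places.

φ_{22} = (r_2 − r_1²) / (1 − r_1²)
r_1² = (-0.69)² = 0.4761
Numerator = 0.15 − 0.4761 = -0.3261; denominator = 1 − 0.4761 = 0.5239
φ_{22} = -0.3261 / 0.5239 = -0.622

-0.622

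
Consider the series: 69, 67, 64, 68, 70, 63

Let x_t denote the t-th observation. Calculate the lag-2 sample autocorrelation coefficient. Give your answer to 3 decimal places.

Mean x̄ = (69 + 67 + 64 + 68 + 70 + 63)/6 = 66.8333
Σ(x_t−x̄)(x_{t+2}−x̄) = (-6.1389) + (0.1944) + (-8.9722) + (-4.4722) = -19.3889
Denominator Σ(x_t−x̄)² = 38.8333
r_2 = -19.3889 / 38.8333 = -0.499

-0.499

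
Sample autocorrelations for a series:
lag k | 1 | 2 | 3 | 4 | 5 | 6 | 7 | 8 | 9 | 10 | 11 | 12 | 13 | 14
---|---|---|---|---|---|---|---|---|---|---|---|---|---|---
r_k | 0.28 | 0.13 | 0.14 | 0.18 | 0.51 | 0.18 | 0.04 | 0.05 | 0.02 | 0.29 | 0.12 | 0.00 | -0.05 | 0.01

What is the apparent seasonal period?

The largest autocorrelation is r_5 = 0.51, with a weaker echo at lag 10 (0.29); the remaining lags stay at or below 0.28. The elevated value at lag 1 (0.28), dropping to 0.13 at lag 2, reflects decaying short-term dependence rather than seasonality.
The dominant spike at lag 5 indicates a seasonal period of 5.

5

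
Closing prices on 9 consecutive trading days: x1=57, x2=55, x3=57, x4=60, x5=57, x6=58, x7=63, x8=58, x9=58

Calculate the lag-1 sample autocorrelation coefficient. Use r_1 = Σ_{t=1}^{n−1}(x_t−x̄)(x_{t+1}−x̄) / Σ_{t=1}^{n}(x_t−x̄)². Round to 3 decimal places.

Mean x̄ = (57 + 55 + 57 + 60 + 57 + 58 + 63 + 58 + 58)/9 = 58.1111
Numerator Σ_{t=1}^{8}(x_t−x̄)(x_{t+1}−x̄) = 1.7654
Denominator Σ(x_t−x̄)² = 40.8889
r_1 = 1.7654 / 40.8889 = 0.043

0.043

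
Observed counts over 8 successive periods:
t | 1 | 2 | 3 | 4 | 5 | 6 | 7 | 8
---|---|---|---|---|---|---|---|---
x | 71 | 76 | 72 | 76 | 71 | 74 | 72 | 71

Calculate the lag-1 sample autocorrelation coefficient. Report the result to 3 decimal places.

Mean x̄ = (71 + 76 + 72 + 76 + 71 + 74 + 72 + 71)/8 = 72.8750
Numerator Σ_{t=1}^{7}(x_t−x̄)(x_{t+1}−x̄) = -18.6406
Denominator Σ(x_t−x̄)² = 32.8750
r_1 = -18.6406 / 32.8750 = -0.567

-0.567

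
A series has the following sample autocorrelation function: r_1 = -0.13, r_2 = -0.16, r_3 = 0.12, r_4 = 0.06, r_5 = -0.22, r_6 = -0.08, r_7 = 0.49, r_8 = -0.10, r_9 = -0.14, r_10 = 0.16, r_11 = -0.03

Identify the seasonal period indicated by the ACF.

The largest autocorrelation is r_7 = 0.49; the remaining lags stay at or below 0.16.
The dominant spike at lag 7 indicates a seasonal period of 7.

7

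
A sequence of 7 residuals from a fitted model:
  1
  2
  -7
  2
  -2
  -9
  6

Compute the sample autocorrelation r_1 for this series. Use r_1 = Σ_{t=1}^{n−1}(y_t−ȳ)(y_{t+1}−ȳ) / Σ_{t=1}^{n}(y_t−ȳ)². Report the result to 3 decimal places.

-0.471

Mean ȳ = (1 + 2 − 7 + 2 − 2 − 9 + 6)/7 = -1.0000
Σ(y_t−ȳ)(y_{t+1}−ȳ) = (6.0000) + (-18.0000) + (-18.0000) + (-3.0000) + (8.0000) + (-56.0000) = -81.0000
Denominator Σ(y_t−ȳ)² = 172.0000
r_1 = -81.0000 / 172.0000 = -0.471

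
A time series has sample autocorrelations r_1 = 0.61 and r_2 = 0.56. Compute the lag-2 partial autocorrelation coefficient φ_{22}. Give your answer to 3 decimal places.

0.299

φ_{22} = (r_2 − r_1²) / (1 − r_1²)
r_1² = (0.61)² = 0.3721
Numerator = 0.56 − 0.3721 = 0.1879; denominator = 1 − 0.3721 = 0.6279
φ_{22} = 0.1879 / 0.6279 = 0.299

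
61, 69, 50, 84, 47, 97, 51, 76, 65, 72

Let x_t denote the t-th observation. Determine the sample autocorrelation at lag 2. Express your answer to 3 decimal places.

Mean x̄ = (61 + 69 + 50 + 84 + 47 + 97 + 51 + 76 + 65 + 72)/10 = 67.2000
Numerator Σ_{t=1}^{8}(x_t−x̄)(x_{t+2}−x̄) = 1652.3200
Denominator Σ(x_t−x̄)² = 2283.6000
r_2 = 1652.3200 / 2283.6000 = 0.724

0.724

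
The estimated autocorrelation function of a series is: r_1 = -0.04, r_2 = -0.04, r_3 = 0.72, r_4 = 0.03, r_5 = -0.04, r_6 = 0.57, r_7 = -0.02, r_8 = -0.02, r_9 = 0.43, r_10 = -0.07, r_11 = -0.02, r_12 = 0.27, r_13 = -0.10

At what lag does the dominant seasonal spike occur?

3

The largest autocorrelation is r_3 = 0.72, with weaker echoes at lags 6 (0.57), 9 (0.43) and 12 (0.27); the remaining lags stay at or below 0.03.
The dominant spike at lag 3 indicates a seasonal period of 3.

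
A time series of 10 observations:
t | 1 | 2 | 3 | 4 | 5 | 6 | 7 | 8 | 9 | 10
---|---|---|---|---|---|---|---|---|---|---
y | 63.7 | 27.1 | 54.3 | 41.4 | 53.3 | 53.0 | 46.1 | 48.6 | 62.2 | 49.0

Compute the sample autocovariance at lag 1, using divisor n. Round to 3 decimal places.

Mean ȳ = (63.7 + 27.1 + 54.3 + 41.4 + 53.3 + 53.0 + 46.1 + 48.6 + 62.2 + 49.0)/10 = 49.8700
Σ_{t=1}^{9}(y_t−ȳ)(y_{t+1}−ȳ) = -505.0169
γ_1 = -505.0169 / 10 = -50.502

-50.502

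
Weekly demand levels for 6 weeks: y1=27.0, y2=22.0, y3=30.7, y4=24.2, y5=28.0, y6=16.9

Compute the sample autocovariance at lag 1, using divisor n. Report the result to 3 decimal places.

Mean ȳ = (27.0 + 22.0 + 30.7 + 24.2 + 28.0 + 16.9)/6 = 24.8000
Deviations: 2.2000, -2.8000, 5.9000, -0.6000, 3.2000, -7.9000
Σ_{t=1}^{5}(y_t−ȳ)(y_{t+1}−ȳ) = -53.4200
γ_1 = -53.4200 / 6 = -8.903

-8.903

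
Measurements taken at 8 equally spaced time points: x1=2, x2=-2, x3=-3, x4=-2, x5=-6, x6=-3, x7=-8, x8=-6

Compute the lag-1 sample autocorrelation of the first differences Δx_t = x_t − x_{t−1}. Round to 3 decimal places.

First differences Δx: -4, -1, 1, -4, 3, -5, 2
Mean of differences = -1.1429
Numerator Σ(Δx_t−Δx̄)(Δx_{t+1}−Δx̄) = -46.1633
Denominator Σ(Δx_t−Δx̄)² = 62.8571
r_1(Δx) = -46.1633 / 62.8571 = -0.734

-0.734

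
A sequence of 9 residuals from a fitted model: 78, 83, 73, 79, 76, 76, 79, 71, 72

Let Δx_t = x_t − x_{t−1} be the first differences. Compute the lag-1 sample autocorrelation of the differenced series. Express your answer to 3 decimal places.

-0.708

First differences Δx: 5, -10, 6, -3, 0, 3, -8, 1
Mean of differences = -0.7500
Numerator Σ(Δx_t−Δx̄)(Δx_{t+1}−Δx̄) = -169.5625
Denominator Σ(Δx_t−Δx̄)² = 239.5000
r_1(Δx) = -169.5625 / 239.5000 = -0.708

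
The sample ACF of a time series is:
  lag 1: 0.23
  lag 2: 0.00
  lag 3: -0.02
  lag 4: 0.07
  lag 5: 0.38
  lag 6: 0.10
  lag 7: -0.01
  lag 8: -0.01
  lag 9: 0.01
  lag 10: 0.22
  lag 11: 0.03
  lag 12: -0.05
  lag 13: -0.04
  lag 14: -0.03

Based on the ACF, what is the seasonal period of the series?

5

The largest autocorrelation is r_5 = 0.38; the remaining lags stay at or below 0.23. The elevated value at lag 1 (0.23), dropping to 0.00 at lag 2, reflects decaying short-term dependence rather than seasonality.
The dominant spike at lag 5 indicates a seasonal period of 5.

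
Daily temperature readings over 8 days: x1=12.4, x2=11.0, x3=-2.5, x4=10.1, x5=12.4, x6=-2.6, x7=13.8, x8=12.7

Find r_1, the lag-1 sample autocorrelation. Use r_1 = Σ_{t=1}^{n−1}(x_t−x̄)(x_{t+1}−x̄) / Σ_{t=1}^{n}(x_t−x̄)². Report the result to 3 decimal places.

-0.333

Mean x̄ = (12.4 + 11.0 − 2.5 + 10.1 + 12.4 − 2.6 + 13.8 + 12.7)/8 = 8.4125
Deviations from mean: 3.9875, 2.5875, -10.9125, 1.6875, 3.9875, -11.0125, 5.3875, 4.2875
Numerator Σ_{t=1}^{7}(x_t−x̄)(x_{t+1}−x̄) = -109.7477
Denominator Σ(x_t−x̄)² = 329.1088
r_1 = -109.7477 / 329.1088 = -0.333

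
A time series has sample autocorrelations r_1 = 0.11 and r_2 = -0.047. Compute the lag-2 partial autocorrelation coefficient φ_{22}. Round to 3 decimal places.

φ_{22} = (r_2 − r_1²) / (1 − r_1²)
r_1² = (0.11)² = 0.0121
Numerator = -0.047 − 0.0121 = -0.0591; denominator = 1 − 0.0121 = 0.9879
φ_{22} = -0.0591 / 0.9879 = -0.060

-0.060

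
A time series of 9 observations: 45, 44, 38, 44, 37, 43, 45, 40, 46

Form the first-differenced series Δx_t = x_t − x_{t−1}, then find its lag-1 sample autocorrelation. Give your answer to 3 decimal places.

-0.635

First differences Δx: -1, -6, 6, -7, 6, 2, -5, 6
Mean of differences = 0.1250
Numerator Σ(Δx_t−Δx̄)(Δx_{t+1}−Δx̄) = -141.5156
Denominator Σ(Δx_t−Δx̄)² = 222.8750
r_1(Δx) = -141.5156 / 222.8750 = -0.635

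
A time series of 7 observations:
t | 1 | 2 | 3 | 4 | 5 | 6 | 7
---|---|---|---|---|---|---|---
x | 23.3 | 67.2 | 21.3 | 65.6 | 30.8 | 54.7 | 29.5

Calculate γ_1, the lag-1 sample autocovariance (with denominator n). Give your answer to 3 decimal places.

-291.428

Mean x̄ = (23.3 + 67.2 + 21.3 + 65.6 + 30.8 + 54.7 + 29.5)/7 = 41.7714
Σ_{t=1}^{6}(x_t−x̄)(x_{t+1}−x̄) = -2039.9965
γ_1 = -2039.9965 / 7 = -291.428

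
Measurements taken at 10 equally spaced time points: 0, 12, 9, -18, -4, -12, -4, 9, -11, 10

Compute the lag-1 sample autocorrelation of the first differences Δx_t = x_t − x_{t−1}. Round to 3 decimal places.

First differences Δx: 12, -3, -27, 14, -8, 8, 13, -20, 21
Mean of differences = 1.1111
Numerator Σ(Δx_t−Δx̄)(Δx_{t+1}−Δx̄) = -1060.6790
Denominator Σ(Δx_t−Δx̄)² = 2204.8889
r_1(Δx) = -1060.6790 / 2204.8889 = -0.481

-0.481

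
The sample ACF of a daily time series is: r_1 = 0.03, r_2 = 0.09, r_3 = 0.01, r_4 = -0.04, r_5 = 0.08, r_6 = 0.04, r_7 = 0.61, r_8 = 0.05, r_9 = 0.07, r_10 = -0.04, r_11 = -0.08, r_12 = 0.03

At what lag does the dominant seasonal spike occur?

7

The largest autocorrelation is r_7 = 0.61; the remaining lags stay at or below 0.09.
The dominant spike at lag 7 indicates a seasonal period of 7.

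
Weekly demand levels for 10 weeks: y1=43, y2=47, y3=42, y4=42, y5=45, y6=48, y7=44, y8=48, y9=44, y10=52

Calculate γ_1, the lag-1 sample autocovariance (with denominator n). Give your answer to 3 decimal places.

-1.725

Mean ȳ = (43 + 47 + 42 + 42 + 45 + 48 + 44 + 48 + 44 + 52)/10 = 45.5000
Σ_{t=1}^{9}(y_t−ȳ)(y_{t+1}−ȳ) = -17.2500
γ_1 = -17.2500 / 10 = -1.725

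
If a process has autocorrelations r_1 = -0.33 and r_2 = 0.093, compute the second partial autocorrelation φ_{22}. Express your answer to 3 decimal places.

φ_{22} = (r_2 − r_1²) / (1 − r_1²)
r_1² = (-0.33)² = 0.1089
Numerator = 0.093 − 0.1089 = -0.0159; denominator = 1 − 0.1089 = 0.8911
φ_{22} = -0.0159 / 0.8911 = -0.018

-0.018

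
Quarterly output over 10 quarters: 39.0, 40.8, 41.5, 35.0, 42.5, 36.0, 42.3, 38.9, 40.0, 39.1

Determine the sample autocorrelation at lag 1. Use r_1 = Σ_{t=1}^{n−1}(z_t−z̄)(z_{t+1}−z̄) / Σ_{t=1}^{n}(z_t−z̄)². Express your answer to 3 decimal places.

-0.768

Mean z̄ = (39.0 + 40.8 + 41.5 + 35.0 + 42.5 + 36.0 + 42.3 + 38.9 + 40.0 + 39.1)/10 = 39.5100
Numerator Σ_{t=1}^{9}(z_t−z̄)(z_{t+1}−z̄) = -43.0401
Denominator Σ(z_t−z̄)² = 56.0490
r_1 = -43.0401 / 56.0490 = -0.768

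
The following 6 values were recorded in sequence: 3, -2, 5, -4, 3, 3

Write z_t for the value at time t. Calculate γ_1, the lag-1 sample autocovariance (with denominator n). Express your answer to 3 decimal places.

-7.241

Mean z̄ = (3 − 2 + 5 − 4 + 3 + 3)/6 = 1.3333
Σ_{t=1}^{5}(z_t−z̄)(z_{t+1}−z̄) = -43.4444
γ_1 = -43.4444 / 6 = -7.241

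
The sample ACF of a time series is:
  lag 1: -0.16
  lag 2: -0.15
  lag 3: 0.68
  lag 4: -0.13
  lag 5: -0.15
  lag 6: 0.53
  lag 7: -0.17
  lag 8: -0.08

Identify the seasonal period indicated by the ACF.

3

The largest autocorrelation is r_3 = 0.68, with a weaker echo at lag 6 (0.53); the remaining lags stay at or below -0.08.
The dominant spike at lag 3 indicates a seasonal period of 3.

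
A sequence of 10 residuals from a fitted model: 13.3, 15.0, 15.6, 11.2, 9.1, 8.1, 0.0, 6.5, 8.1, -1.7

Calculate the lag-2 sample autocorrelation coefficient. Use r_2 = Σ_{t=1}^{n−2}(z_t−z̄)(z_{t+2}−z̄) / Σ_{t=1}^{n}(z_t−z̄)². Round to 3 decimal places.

0.245

Mean z̄ = (13.3 + 15.0 + 15.6 + 11.2 + 9.1 + 8.1 + 0.0 + 6.5 + 8.1 − 1.7)/10 = 8.5200
Numerator Σ_{t=1}^{8}(z_t−z̄)(z_{t+2}−z̄) = 74.3192
Denominator Σ(z_t−z̄)² = 303.9560
r_2 = 74.3192 / 303.9560 = 0.245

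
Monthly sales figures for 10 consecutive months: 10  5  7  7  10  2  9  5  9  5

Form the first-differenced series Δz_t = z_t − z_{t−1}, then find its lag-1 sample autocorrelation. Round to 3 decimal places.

First differences Δz: -5, 2, 0, 3, -8, 7, -4, 4, -4
Mean of differences = -0.5556
Numerator Σ(Δz_t−Δz̄)(Δz_{t+1}−Δz̄) = -148.0864
Denominator Σ(Δz_t−Δz̄)² = 196.2222
r_1(Δz) = -148.0864 / 196.2222 = -0.755

-0.755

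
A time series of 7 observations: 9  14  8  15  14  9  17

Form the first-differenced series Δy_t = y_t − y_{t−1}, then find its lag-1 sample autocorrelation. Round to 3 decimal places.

First differences Δy: 5, -6, 7, -1, -5, 8
Mean of differences = 1.3333
Numerator Σ(Δy_t−Δȳ)(Δy_{t+1}−Δȳ) = -109.1111
Denominator Σ(Δy_t−Δȳ)² = 189.3333
r_1(Δy) = -109.1111 / 189.3333 = -0.576

-0.576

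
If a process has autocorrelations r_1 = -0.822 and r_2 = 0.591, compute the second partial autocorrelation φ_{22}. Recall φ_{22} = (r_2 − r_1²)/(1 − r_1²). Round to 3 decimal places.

φ_{22} = (r_2 − r_1²) / (1 − r_1²)
r_1² = (-0.822)² = 0.675684
Numerator = 0.591 − 0.6757 = -0.0847; denominator = 1 − 0.6757 = 0.3243
φ_{22} = -0.0847 / 0.3243 = -0.261

-0.261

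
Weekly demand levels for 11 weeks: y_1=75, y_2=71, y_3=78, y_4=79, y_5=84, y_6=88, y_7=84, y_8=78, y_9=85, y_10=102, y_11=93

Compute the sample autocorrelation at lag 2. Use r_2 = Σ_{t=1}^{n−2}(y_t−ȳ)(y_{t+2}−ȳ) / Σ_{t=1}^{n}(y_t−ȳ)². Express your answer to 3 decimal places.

Mean ȳ = (75 + 71 + 78 + 79 + 84 + 88 + 84 + 78 + 85 + 102 + 93)/11 = 83.3636
Numerator Σ_{t=1}^{9}(y_t−ȳ)(y_{t+2}−ȳ) = -32.4463
Denominator Σ(y_t−ȳ)² = 764.5455
r_2 = -32.4463 / 764.5455 = -0.042

-0.042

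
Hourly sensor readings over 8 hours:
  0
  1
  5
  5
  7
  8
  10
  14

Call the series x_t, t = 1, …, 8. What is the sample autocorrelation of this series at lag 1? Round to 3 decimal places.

Mean x̄ = (0 + 1 + 5 + 5 + 7 + 8 + 10 + 14)/8 = 6.2500
Deviations from mean: -6.2500, -5.2500, -1.2500, -1.2500, 0.7500, 1.7500, 3.7500, 7.7500
Numerator Σ_{t=1}^{7}(x_t−x̄)(x_{t+1}−x̄) = 76.9375
Denominator Σ(x_t−x̄)² = 147.5000
r_1 = 76.9375 / 147.5000 = 0.522

0.522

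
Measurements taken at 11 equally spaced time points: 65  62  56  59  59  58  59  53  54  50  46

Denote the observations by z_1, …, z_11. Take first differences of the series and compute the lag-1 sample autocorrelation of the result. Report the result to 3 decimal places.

First differences Δz: -3, -6, 3, 0, -1, 1, -6, 1, -4, -4
Mean of differences = -1.9000
Numerator Σ(Δz_t−Δz̄)(Δz_{t+1}−Δz̄) = -27.4100
Denominator Σ(Δz_t−Δz̄)² = 88.9000
r_1(Δz) = -27.4100 / 88.9000 = -0.308

-0.308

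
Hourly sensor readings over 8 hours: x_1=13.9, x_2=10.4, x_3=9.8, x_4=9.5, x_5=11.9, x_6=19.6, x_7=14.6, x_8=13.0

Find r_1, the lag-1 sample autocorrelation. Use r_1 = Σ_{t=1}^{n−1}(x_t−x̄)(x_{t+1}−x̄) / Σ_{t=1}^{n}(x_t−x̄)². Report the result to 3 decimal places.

0.310

Mean x̄ = (13.9 + 10.4 + 9.8 + 9.5 + 11.9 + 19.6 + 14.6 + 13.0)/8 = 12.8375
Deviations from mean: 1.0625, -2.4375, -3.0375, -3.3375, -0.9375, 6.7625, 1.7625, 0.1625
Σ(x_t−x̄)(x_{t+1}−x̄) = (-2.5898) + (7.4039) + (10.1377) + (3.1289) + (-6.3398) + (11.9189) + (0.2864) = 23.9461
Denominator Σ(x_t−x̄)² = 77.1788
r_1 = 23.9461 / 77.1788 = 0.310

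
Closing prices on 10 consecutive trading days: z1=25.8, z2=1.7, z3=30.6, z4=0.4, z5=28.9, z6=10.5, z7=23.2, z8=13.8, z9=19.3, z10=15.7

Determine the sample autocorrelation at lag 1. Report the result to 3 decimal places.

Mean z̄ = (25.8 + 1.7 + 30.6 + 0.4 + 28.9 + 10.5 + 23.2 + 13.8 + 19.3 + 15.7)/10 = 16.9900
Numerator Σ_{t=1}^{9}(z_t−z̄)(z_{t+1}−z̄) = -913.9361
Denominator Σ(z_t−z̄)² = 1011.5690
r_1 = -913.9361 / 1011.5690 = -0.903

-0.903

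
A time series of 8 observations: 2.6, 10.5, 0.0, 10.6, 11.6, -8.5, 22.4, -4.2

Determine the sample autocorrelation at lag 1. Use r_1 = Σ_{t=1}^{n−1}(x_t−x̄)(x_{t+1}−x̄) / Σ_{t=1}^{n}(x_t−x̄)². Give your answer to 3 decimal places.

-0.750

Mean x̄ = (2.6 + 10.5 + 0.0 + 10.6 + 11.6 − 8.5 + 22.4 − 4.2)/8 = 5.6250
Deviations from mean: -3.0250, 4.8750, -5.6250, 4.9750, 5.9750, -14.1250, 16.7750, -9.8250
Σ(x_t−x̄)(x_{t+1}−x̄) = (-14.7469) + (-27.4219) + (-27.9844) + (29.7256) + (-84.3969) + (-236.9469) + (-164.8144) = -526.5856
Denominator Σ(x_t−x̄)² = 702.4550
r_1 = -526.5856 / 702.4550 = -0.750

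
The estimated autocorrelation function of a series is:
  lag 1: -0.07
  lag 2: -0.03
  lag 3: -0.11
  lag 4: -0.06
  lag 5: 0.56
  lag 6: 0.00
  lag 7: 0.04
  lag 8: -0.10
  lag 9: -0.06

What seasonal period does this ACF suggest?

The largest autocorrelation is r_5 = 0.56; the remaining lags stay at or below 0.04.
The dominant spike at lag 5 indicates a seasonal period of 5.

5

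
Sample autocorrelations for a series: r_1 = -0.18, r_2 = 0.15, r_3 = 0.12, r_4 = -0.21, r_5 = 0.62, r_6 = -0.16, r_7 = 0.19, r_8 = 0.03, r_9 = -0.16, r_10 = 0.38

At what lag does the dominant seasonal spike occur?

5

The largest autocorrelation is r_5 = 0.62, with a weaker echo at lag 10 (0.38); the remaining lags stay at or below 0.19.
The dominant spike at lag 5 indicates a seasonal period of 5.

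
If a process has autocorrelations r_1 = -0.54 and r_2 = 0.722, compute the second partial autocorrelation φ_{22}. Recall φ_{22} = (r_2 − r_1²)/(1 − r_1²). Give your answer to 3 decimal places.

0.608

φ_{22} = (r_2 − r_1²) / (1 − r_1²)
r_1² = (-0.54)² = 0.2916
Numerator = 0.722 − 0.2916 = 0.4304; denominator = 1 − 0.2916 = 0.7084
φ_{22} = 0.4304 / 0.7084 = 0.608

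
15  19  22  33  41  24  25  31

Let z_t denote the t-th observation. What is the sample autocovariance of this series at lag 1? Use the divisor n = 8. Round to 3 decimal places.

Mean z̄ = (15 + 19 + 22 + 33 + 41 + 24 + 25 + 31)/8 = 26.2500
Deviations: -11.2500, -7.2500, -4.2500, 6.7500, 14.7500, -2.2500, -1.2500, 4.7500
Σ_{t=1}^{7}(z_t−z̄)(z_{t+1}−z̄) = 146.9375
γ_1 = 146.9375 / 8 = 18.367

18.367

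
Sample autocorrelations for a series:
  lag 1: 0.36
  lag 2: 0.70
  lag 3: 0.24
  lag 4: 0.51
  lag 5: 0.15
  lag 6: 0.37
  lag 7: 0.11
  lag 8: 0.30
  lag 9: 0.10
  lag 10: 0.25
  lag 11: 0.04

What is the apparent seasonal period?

The largest autocorrelation is r_2 = 0.70, with weaker echoes at lags 4 (0.51) and 6 (0.37); the remaining lags stay at or below 0.36.
The dominant spike at lag 2 indicates a seasonal period of 2.

2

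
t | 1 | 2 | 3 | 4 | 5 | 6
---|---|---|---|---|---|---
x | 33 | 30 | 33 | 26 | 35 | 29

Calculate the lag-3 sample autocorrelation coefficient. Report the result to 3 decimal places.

Mean x̄ = (33 + 30 + 33 + 26 + 35 + 29)/6 = 31.0000
Numerator Σ_{t=1}^{3}(x_t−x̄)(x_{t+3}−x̄) = -18.0000
Denominator Σ(x_t−x̄)² = 54.0000
r_3 = -18.0000 / 54.0000 = -0.333

-0.333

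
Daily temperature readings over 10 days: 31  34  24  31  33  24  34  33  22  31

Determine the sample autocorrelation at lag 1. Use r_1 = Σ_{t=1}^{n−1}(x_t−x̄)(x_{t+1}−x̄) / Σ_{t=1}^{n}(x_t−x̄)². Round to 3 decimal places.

-0.460

Mean x̄ = (31 + 34 + 24 + 31 + 33 + 24 + 34 + 33 + 22 + 31)/10 = 29.7000
Numerator Σ_{t=1}^{9}(x_t−x̄)(x_{t+1}−x̄) = -86.5900
Denominator Σ(x_t−x̄)² = 188.1000
r_1 = -86.5900 / 188.1000 = -0.460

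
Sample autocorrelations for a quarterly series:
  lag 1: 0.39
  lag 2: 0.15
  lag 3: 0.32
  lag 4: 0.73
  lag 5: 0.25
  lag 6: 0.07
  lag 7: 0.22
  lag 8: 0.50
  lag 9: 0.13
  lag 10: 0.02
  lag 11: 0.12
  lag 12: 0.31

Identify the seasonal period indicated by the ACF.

4

The largest autocorrelation is r_4 = 0.73, with a weaker echo at lag 8 (0.50); the remaining lags stay at or below 0.39. The elevated value at lag 1 (0.39), dropping to 0.15 at lag 2, reflects decaying short-term dependence rather than seasonality.
The dominant spike at lag 4 indicates a seasonal period of 4.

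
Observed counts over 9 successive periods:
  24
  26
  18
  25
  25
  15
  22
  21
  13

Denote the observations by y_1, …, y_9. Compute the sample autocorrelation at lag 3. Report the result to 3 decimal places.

Mean ȳ = (24 + 26 + 18 + 25 + 25 + 15 + 22 + 21 + 13)/9 = 21.0000
Numerator Σ_{t=1}^{6}(y_t−ȳ)(y_{t+3}−ȳ) = 102.0000
Denominator Σ(y_t−ȳ)² = 176.0000
r_3 = 102.0000 / 176.0000 = 0.580

0.580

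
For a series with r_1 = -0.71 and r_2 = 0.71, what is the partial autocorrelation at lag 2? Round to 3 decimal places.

0.415

φ_{22} = (r_2 − r_1²) / (1 − r_1²)
r_1² = (-0.71)² = 0.5041
Numerator = 0.71 − 0.5041 = 0.2059; denominator = 1 − 0.5041 = 0.4959
φ_{22} = 0.2059 / 0.4959 = 0.415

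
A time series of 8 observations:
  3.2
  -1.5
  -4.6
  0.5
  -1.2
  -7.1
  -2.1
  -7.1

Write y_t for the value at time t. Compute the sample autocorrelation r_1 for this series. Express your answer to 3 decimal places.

Mean ȳ = (3.2 − 1.5 − 4.6 + 0.5 − 1.2 − 7.1 − 2.1 − 7.1)/8 = -2.4875
Deviations from mean: 5.6875, 0.9875, -2.1125, 2.9875, 1.2875, -4.6125, 0.3875, -4.6125
Σ(y_t−ȳ)(y_{t+1}−ȳ) = (5.6164) + (-2.0861) + (-6.3111) + (3.8464) + (-5.9386) + (-1.7873) + (-1.7873) = -8.4477
Denominator Σ(y_t−ȳ)² = 91.0688
r_1 = -8.4477 / 91.0688 = -0.093

-0.093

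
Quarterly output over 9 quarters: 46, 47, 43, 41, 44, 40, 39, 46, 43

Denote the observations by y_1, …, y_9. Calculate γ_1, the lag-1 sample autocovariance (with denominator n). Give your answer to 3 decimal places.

0.797

Mean ȳ = (46 + 47 + 43 + 41 + 44 + 40 + 39 + 46 + 43)/9 = 43.2222
Σ_{t=1}^{8}(y_t−ȳ)(y_{t+1}−ȳ) = 7.1728
γ_1 = 7.1728 / 9 = 0.797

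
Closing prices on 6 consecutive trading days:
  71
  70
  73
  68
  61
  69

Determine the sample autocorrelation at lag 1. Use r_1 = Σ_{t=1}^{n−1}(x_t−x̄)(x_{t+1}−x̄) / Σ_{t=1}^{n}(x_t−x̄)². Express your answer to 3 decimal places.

Mean x̄ = (71 + 70 + 73 + 68 + 61 + 69)/6 = 68.6667
Deviations from mean: 2.3333, 1.3333, 4.3333, -0.6667, -7.6667, 0.3333
Σ(x_t−x̄)(x_{t+1}−x̄) = (3.1111) + (5.7778) + (-2.8889) + (5.1111) + (-2.5556) = 8.5556
Denominator Σ(x_t−x̄)² = 85.3333
r_1 = 8.5556 / 85.3333 = 0.100

0.100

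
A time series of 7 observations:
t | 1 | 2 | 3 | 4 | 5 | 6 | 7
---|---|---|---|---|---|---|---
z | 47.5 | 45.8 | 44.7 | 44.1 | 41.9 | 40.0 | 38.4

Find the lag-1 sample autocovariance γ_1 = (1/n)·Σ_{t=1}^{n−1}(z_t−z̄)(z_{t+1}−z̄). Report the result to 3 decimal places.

4.969

Mean z̄ = (47.5 + 45.8 + 44.7 + 44.1 + 41.9 + 40.0 + 38.4)/7 = 43.2000
Deviations: 4.3000, 2.6000, 1.5000, 0.9000, -1.3000, -3.2000, -4.8000
Σ_{t=1}^{6}(z_t−z̄)(z_{t+1}−z̄) = 34.7800
γ_1 = 34.7800 / 7 = 4.969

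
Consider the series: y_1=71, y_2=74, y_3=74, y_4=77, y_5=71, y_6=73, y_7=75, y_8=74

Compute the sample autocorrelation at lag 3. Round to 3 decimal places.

Mean ȳ = (71 + 74 + 74 + 77 + 71 + 73 + 75 + 74)/8 = 73.6250
Deviations from mean: -2.6250, 0.3750, 0.3750, 3.3750, -2.6250, -0.6250, 1.3750, 0.3750
Σ(y_t−ȳ)(y_{t+3}−ȳ) = (-8.8594) + (-0.9844) + (-0.2344) + (4.6406) + (-0.9844) = -6.4219
Denominator Σ(y_t−ȳ)² = 27.8750
r_3 = -6.4219 / 27.8750 = -0.230

-0.230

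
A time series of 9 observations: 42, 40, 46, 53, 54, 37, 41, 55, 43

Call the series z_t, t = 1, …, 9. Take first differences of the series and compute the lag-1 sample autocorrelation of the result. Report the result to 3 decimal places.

First differences Δz: -2, 6, 7, 1, -17, 4, 14, -12
Mean of differences = 0.1250
Numerator Σ(Δz_t−Δz̄)(Δz_{t+1}−Δz̄) = -161.8906
Denominator Σ(Δz_t−Δz̄)² = 734.8750
r_1(Δz) = -161.8906 / 734.8750 = -0.220

-0.220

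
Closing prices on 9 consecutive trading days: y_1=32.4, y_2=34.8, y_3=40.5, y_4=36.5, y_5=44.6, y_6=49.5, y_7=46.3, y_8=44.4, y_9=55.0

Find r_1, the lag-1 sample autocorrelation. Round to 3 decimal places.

Mean ȳ = (32.4 + 34.8 + 40.5 + 36.5 + 44.6 + 49.5 + 46.3 + 44.4 + 55.0)/9 = 42.6667
Numerator Σ_{t=1}^{8}(y_t−ȳ)(y_{t+1}−ȳ) = 164.9622
Denominator Σ(y_t−ȳ)² = 428.7600
r_1 = 164.9622 / 428.7600 = 0.385

0.385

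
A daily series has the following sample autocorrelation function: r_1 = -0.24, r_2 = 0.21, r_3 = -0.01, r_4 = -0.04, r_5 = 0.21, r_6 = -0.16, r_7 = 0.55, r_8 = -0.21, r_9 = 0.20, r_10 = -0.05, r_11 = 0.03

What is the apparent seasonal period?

7

The largest autocorrelation is r_7 = 0.55; the remaining lags stay at or below 0.21.
The dominant spike at lag 7 indicates a seasonal period of 7.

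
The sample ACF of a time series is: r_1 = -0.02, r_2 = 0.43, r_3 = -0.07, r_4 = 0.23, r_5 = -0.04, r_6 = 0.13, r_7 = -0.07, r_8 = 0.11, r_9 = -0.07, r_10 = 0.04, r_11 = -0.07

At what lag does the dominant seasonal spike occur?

The largest autocorrelation is r_2 = 0.43, with a weaker echo at lag 4 (0.23); the remaining lags stay at or below 0.13.
The dominant spike at lag 2 indicates a seasonal period of 2.

2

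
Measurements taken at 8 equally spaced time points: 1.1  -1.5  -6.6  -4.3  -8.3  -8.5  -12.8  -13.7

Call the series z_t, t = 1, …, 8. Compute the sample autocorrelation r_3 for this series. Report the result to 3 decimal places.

0.037

Mean z̄ = (1.1 − 1.5 − 6.6 − 4.3 − 8.3 − 8.5 − 12.8 − 13.7)/8 = -6.8250
Deviations from mean: 7.9250, 5.3250, 0.2250, 2.5250, -1.4750, -1.6750, -5.9750, -6.8750
Numerator Σ_{t=1}^{5}(z_t−z̄)(z_{t+3}−z̄) = 6.8331
Denominator Σ(z_t−z̄)² = 185.5350
r_3 = 6.8331 / 185.5350 = 0.037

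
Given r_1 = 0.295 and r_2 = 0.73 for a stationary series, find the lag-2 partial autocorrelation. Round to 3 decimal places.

0.704

φ_{22} = (r_2 − r_1²) / (1 − r_1²)
r_1² = (0.295)² = 0.087025
Numerator = 0.73 − 0.0870 = 0.6430; denominator = 1 − 0.0870 = 0.9130
φ_{22} = 0.6430 / 0.9130 = 0.704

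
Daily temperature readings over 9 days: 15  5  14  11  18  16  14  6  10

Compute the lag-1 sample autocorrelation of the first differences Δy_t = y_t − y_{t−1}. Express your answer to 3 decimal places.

-0.506

First differences Δy: -10, 9, -3, 7, -2, -2, -8, 4
Mean of differences = -0.6250
Numerator Σ(Δy_t−Δȳ)(Δy_{t+1}−Δȳ) = -163.7656
Denominator Σ(Δy_t−Δȳ)² = 323.8750
r_1(Δy) = -163.7656 / 323.8750 = -0.506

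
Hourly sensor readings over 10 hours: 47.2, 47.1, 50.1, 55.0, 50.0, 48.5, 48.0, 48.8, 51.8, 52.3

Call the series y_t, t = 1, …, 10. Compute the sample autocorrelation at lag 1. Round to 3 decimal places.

Mean ȳ = (47.2 + 47.1 + 50.1 + 55.0 + 50.0 + 48.5 + 48.0 + 48.8 + 51.8 + 52.3)/10 = 49.8800
Numerator Σ_{t=1}^{9}(y_t−ȳ)(y_{t+1}−ȳ) = 15.6116
Denominator Σ(y_t−ȳ)² = 57.3360
r_1 = 15.6116 / 57.3360 = 0.272

0.272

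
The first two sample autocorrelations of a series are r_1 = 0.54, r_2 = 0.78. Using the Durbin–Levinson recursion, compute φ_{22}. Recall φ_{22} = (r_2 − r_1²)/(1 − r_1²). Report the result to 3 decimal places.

φ_{22} = (r_2 − r_1²) / (1 − r_1²)
r_1² = (0.54)² = 0.2916
Numerator = 0.78 − 0.2916 = 0.4884; denominator = 1 − 0.2916 = 0.7084
φ_{22} = 0.4884 / 0.7084 = 0.689

0.689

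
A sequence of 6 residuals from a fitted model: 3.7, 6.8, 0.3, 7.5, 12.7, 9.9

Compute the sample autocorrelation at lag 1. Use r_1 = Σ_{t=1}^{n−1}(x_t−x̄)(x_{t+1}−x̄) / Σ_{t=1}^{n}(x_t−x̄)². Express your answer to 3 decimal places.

0.185

Mean x̄ = (3.7 + 6.8 + 0.3 + 7.5 + 12.7 + 9.9)/6 = 6.8167
Numerator Σ_{t=1}^{5}(x_t−x̄)(x_{t+1}−x̄) = 17.8681
Denominator Σ(x_t−x̄)² = 96.7683
r_1 = 17.8681 / 96.7683 = 0.185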